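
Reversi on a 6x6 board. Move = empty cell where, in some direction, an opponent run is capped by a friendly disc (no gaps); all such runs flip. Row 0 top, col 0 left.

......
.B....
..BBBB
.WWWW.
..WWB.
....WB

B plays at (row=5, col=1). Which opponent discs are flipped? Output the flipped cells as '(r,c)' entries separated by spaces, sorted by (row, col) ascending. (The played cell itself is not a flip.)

Answer: (3,3) (4,2)

Derivation:
Dir NW: first cell '.' (not opp) -> no flip
Dir N: first cell '.' (not opp) -> no flip
Dir NE: opp run (4,2) (3,3) capped by B -> flip
Dir W: first cell '.' (not opp) -> no flip
Dir E: first cell '.' (not opp) -> no flip
Dir SW: edge -> no flip
Dir S: edge -> no flip
Dir SE: edge -> no flip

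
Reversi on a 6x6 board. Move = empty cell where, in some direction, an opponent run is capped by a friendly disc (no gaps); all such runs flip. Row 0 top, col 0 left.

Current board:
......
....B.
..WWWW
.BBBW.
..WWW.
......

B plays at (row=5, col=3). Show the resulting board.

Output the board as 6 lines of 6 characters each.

Answer: ......
....B.
..WWWW
.BBBW.
..BBW.
...B..

Derivation:
Place B at (5,3); scan 8 dirs for brackets.
Dir NW: opp run (4,2) capped by B -> flip
Dir N: opp run (4,3) capped by B -> flip
Dir NE: opp run (4,4), next='.' -> no flip
Dir W: first cell '.' (not opp) -> no flip
Dir E: first cell '.' (not opp) -> no flip
Dir SW: edge -> no flip
Dir S: edge -> no flip
Dir SE: edge -> no flip
All flips: (4,2) (4,3)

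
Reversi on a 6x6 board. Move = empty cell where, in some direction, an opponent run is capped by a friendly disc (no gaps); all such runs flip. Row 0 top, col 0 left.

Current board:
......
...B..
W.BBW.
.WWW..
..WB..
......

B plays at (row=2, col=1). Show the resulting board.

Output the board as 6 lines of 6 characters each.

Answer: ......
...B..
WBBBW.
.WBW..
..WB..
......

Derivation:
Place B at (2,1); scan 8 dirs for brackets.
Dir NW: first cell '.' (not opp) -> no flip
Dir N: first cell '.' (not opp) -> no flip
Dir NE: first cell '.' (not opp) -> no flip
Dir W: opp run (2,0), next=edge -> no flip
Dir E: first cell 'B' (not opp) -> no flip
Dir SW: first cell '.' (not opp) -> no flip
Dir S: opp run (3,1), next='.' -> no flip
Dir SE: opp run (3,2) capped by B -> flip
All flips: (3,2)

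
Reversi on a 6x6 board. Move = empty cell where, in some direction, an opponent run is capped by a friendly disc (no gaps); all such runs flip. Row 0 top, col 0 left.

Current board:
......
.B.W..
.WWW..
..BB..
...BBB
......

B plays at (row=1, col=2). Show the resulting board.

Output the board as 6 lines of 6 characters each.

Answer: ......
.BBW..
.WBW..
..BB..
...BBB
......

Derivation:
Place B at (1,2); scan 8 dirs for brackets.
Dir NW: first cell '.' (not opp) -> no flip
Dir N: first cell '.' (not opp) -> no flip
Dir NE: first cell '.' (not opp) -> no flip
Dir W: first cell 'B' (not opp) -> no flip
Dir E: opp run (1,3), next='.' -> no flip
Dir SW: opp run (2,1), next='.' -> no flip
Dir S: opp run (2,2) capped by B -> flip
Dir SE: opp run (2,3), next='.' -> no flip
All flips: (2,2)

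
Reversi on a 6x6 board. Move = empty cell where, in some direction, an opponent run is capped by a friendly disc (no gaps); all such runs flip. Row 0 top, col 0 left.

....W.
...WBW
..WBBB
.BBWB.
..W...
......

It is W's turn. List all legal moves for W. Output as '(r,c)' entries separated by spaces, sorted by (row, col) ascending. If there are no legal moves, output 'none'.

(0,3): no bracket -> illegal
(0,5): no bracket -> illegal
(1,2): no bracket -> illegal
(2,0): flips 1 -> legal
(2,1): no bracket -> illegal
(3,0): flips 2 -> legal
(3,5): flips 3 -> legal
(4,0): flips 1 -> legal
(4,1): no bracket -> illegal
(4,3): no bracket -> illegal
(4,4): flips 3 -> legal
(4,5): no bracket -> illegal

Answer: (2,0) (3,0) (3,5) (4,0) (4,4)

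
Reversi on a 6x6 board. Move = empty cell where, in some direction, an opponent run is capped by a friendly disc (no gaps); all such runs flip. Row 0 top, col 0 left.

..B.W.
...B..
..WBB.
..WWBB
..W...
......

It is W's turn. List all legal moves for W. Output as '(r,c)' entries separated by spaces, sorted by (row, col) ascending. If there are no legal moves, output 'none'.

(0,1): no bracket -> illegal
(0,3): flips 2 -> legal
(1,1): no bracket -> illegal
(1,2): no bracket -> illegal
(1,4): flips 1 -> legal
(1,5): flips 1 -> legal
(2,5): flips 2 -> legal
(4,3): no bracket -> illegal
(4,4): no bracket -> illegal
(4,5): no bracket -> illegal

Answer: (0,3) (1,4) (1,5) (2,5)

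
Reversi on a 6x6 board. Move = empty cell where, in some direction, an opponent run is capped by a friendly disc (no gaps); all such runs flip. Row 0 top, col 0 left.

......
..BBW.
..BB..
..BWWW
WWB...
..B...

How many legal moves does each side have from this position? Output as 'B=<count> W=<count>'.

Answer: B=8 W=6

Derivation:
-- B to move --
(0,3): no bracket -> illegal
(0,4): no bracket -> illegal
(0,5): flips 1 -> legal
(1,5): flips 1 -> legal
(2,4): flips 1 -> legal
(2,5): no bracket -> illegal
(3,0): flips 1 -> legal
(3,1): no bracket -> illegal
(4,3): flips 1 -> legal
(4,4): flips 1 -> legal
(4,5): flips 1 -> legal
(5,0): flips 1 -> legal
(5,1): no bracket -> illegal
B mobility = 8
-- W to move --
(0,1): flips 2 -> legal
(0,2): no bracket -> illegal
(0,3): flips 2 -> legal
(0,4): no bracket -> illegal
(1,1): flips 3 -> legal
(2,1): no bracket -> illegal
(2,4): no bracket -> illegal
(3,1): flips 1 -> legal
(4,3): flips 1 -> legal
(5,1): flips 1 -> legal
(5,3): no bracket -> illegal
W mobility = 6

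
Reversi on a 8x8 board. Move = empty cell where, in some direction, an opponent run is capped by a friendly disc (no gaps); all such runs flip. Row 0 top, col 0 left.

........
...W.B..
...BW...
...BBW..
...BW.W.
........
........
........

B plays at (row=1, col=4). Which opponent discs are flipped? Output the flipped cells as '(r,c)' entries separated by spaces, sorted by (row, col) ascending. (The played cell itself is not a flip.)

Dir NW: first cell '.' (not opp) -> no flip
Dir N: first cell '.' (not opp) -> no flip
Dir NE: first cell '.' (not opp) -> no flip
Dir W: opp run (1,3), next='.' -> no flip
Dir E: first cell 'B' (not opp) -> no flip
Dir SW: first cell 'B' (not opp) -> no flip
Dir S: opp run (2,4) capped by B -> flip
Dir SE: first cell '.' (not opp) -> no flip

Answer: (2,4)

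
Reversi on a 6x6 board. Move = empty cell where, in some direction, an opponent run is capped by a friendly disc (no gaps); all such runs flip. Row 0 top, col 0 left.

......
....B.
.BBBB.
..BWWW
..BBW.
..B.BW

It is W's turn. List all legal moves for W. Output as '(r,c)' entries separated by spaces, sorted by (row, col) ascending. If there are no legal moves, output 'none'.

Answer: (0,4) (1,1) (1,2) (1,3) (1,5) (3,1) (4,1) (5,1) (5,3)

Derivation:
(0,3): no bracket -> illegal
(0,4): flips 2 -> legal
(0,5): no bracket -> illegal
(1,0): no bracket -> illegal
(1,1): flips 1 -> legal
(1,2): flips 1 -> legal
(1,3): flips 2 -> legal
(1,5): flips 1 -> legal
(2,0): no bracket -> illegal
(2,5): no bracket -> illegal
(3,0): no bracket -> illegal
(3,1): flips 1 -> legal
(4,1): flips 2 -> legal
(4,5): no bracket -> illegal
(5,1): flips 1 -> legal
(5,3): flips 2 -> legal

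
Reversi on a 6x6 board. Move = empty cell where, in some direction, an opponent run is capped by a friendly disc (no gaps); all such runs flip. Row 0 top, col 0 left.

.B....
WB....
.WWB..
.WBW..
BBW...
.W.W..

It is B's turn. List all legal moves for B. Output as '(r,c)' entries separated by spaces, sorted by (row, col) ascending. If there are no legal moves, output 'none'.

Answer: (1,2) (1,3) (2,0) (3,0) (3,4) (4,3) (4,4) (5,2)

Derivation:
(0,0): no bracket -> illegal
(1,2): flips 1 -> legal
(1,3): flips 2 -> legal
(2,0): flips 2 -> legal
(2,4): no bracket -> illegal
(3,0): flips 1 -> legal
(3,4): flips 1 -> legal
(4,3): flips 2 -> legal
(4,4): flips 2 -> legal
(5,0): no bracket -> illegal
(5,2): flips 1 -> legal
(5,4): no bracket -> illegal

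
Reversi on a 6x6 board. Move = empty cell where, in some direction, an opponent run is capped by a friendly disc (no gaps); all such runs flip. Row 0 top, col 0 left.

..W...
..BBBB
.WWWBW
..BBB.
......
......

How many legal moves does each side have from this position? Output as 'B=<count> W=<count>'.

-- B to move --
(0,1): no bracket -> illegal
(0,3): no bracket -> illegal
(1,0): flips 1 -> legal
(1,1): flips 1 -> legal
(2,0): flips 3 -> legal
(3,0): flips 1 -> legal
(3,1): flips 1 -> legal
(3,5): flips 1 -> legal
B mobility = 6
-- W to move --
(0,1): flips 1 -> legal
(0,3): flips 3 -> legal
(0,4): flips 1 -> legal
(0,5): flips 2 -> legal
(1,1): no bracket -> illegal
(3,1): no bracket -> illegal
(3,5): flips 2 -> legal
(4,1): flips 1 -> legal
(4,2): flips 1 -> legal
(4,3): flips 3 -> legal
(4,4): flips 1 -> legal
(4,5): flips 1 -> legal
W mobility = 10

Answer: B=6 W=10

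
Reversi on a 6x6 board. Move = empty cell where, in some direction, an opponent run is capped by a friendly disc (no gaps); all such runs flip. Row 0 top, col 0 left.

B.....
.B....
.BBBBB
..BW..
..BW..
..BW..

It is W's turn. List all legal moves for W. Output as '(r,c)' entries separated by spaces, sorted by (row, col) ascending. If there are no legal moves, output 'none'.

(0,1): no bracket -> illegal
(0,2): no bracket -> illegal
(1,0): flips 2 -> legal
(1,2): no bracket -> illegal
(1,3): flips 1 -> legal
(1,4): no bracket -> illegal
(1,5): flips 1 -> legal
(2,0): no bracket -> illegal
(3,0): no bracket -> illegal
(3,1): flips 2 -> legal
(3,4): no bracket -> illegal
(3,5): no bracket -> illegal
(4,1): flips 1 -> legal
(5,1): flips 2 -> legal

Answer: (1,0) (1,3) (1,5) (3,1) (4,1) (5,1)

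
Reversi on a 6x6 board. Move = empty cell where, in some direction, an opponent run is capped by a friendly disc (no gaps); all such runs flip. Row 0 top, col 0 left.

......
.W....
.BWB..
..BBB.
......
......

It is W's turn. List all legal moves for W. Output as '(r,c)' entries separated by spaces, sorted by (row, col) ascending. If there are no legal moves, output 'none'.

(1,0): no bracket -> illegal
(1,2): no bracket -> illegal
(1,3): no bracket -> illegal
(1,4): no bracket -> illegal
(2,0): flips 1 -> legal
(2,4): flips 1 -> legal
(2,5): no bracket -> illegal
(3,0): no bracket -> illegal
(3,1): flips 1 -> legal
(3,5): no bracket -> illegal
(4,1): no bracket -> illegal
(4,2): flips 1 -> legal
(4,3): no bracket -> illegal
(4,4): flips 1 -> legal
(4,5): no bracket -> illegal

Answer: (2,0) (2,4) (3,1) (4,2) (4,4)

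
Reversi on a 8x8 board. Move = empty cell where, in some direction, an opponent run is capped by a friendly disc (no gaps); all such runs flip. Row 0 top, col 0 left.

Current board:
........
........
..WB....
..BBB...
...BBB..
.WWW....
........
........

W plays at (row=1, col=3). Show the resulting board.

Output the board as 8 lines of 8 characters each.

Place W at (1,3); scan 8 dirs for brackets.
Dir NW: first cell '.' (not opp) -> no flip
Dir N: first cell '.' (not opp) -> no flip
Dir NE: first cell '.' (not opp) -> no flip
Dir W: first cell '.' (not opp) -> no flip
Dir E: first cell '.' (not opp) -> no flip
Dir SW: first cell 'W' (not opp) -> no flip
Dir S: opp run (2,3) (3,3) (4,3) capped by W -> flip
Dir SE: first cell '.' (not opp) -> no flip
All flips: (2,3) (3,3) (4,3)

Answer: ........
...W....
..WW....
..BWB...
...WBB..
.WWW....
........
........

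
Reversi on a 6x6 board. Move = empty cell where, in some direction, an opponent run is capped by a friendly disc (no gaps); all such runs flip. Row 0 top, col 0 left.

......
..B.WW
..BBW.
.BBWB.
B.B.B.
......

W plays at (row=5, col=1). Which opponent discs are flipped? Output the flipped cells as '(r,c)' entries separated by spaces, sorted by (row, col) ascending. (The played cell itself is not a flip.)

Answer: (4,2)

Derivation:
Dir NW: opp run (4,0), next=edge -> no flip
Dir N: first cell '.' (not opp) -> no flip
Dir NE: opp run (4,2) capped by W -> flip
Dir W: first cell '.' (not opp) -> no flip
Dir E: first cell '.' (not opp) -> no flip
Dir SW: edge -> no flip
Dir S: edge -> no flip
Dir SE: edge -> no flip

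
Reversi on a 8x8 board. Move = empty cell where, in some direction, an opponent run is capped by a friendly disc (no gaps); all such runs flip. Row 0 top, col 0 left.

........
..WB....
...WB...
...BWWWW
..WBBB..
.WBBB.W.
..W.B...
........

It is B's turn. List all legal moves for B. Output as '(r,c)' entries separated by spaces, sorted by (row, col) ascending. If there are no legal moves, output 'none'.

Answer: (0,1) (1,1) (2,2) (2,5) (2,6) (2,7) (3,1) (3,2) (4,1) (4,6) (5,0) (6,0) (6,7) (7,1) (7,2)

Derivation:
(0,1): flips 3 -> legal
(0,2): no bracket -> illegal
(0,3): no bracket -> illegal
(1,1): flips 1 -> legal
(1,4): no bracket -> illegal
(2,1): no bracket -> illegal
(2,2): flips 1 -> legal
(2,5): flips 2 -> legal
(2,6): flips 1 -> legal
(2,7): flips 1 -> legal
(3,1): flips 1 -> legal
(3,2): flips 1 -> legal
(4,0): no bracket -> illegal
(4,1): flips 1 -> legal
(4,6): flips 1 -> legal
(4,7): no bracket -> illegal
(5,0): flips 1 -> legal
(5,5): no bracket -> illegal
(5,7): no bracket -> illegal
(6,0): flips 2 -> legal
(6,1): no bracket -> illegal
(6,3): no bracket -> illegal
(6,5): no bracket -> illegal
(6,6): no bracket -> illegal
(6,7): flips 1 -> legal
(7,1): flips 1 -> legal
(7,2): flips 1 -> legal
(7,3): no bracket -> illegal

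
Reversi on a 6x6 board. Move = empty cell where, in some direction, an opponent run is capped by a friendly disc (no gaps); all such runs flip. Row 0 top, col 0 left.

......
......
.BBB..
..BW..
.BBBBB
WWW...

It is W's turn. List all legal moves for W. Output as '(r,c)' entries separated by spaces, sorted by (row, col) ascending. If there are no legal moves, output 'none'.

Answer: (1,1) (1,2) (1,3) (1,4) (3,0) (3,1) (3,4) (5,3) (5,5)

Derivation:
(1,0): no bracket -> illegal
(1,1): flips 1 -> legal
(1,2): flips 3 -> legal
(1,3): flips 1 -> legal
(1,4): flips 3 -> legal
(2,0): no bracket -> illegal
(2,4): no bracket -> illegal
(3,0): flips 1 -> legal
(3,1): flips 2 -> legal
(3,4): flips 1 -> legal
(3,5): no bracket -> illegal
(4,0): no bracket -> illegal
(5,3): flips 1 -> legal
(5,4): no bracket -> illegal
(5,5): flips 1 -> legal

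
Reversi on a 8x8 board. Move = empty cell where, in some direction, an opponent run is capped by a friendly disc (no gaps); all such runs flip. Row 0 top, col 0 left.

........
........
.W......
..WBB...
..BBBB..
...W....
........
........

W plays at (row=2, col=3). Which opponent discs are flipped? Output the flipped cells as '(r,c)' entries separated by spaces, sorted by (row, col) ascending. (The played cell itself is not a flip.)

Answer: (3,3) (4,3)

Derivation:
Dir NW: first cell '.' (not opp) -> no flip
Dir N: first cell '.' (not opp) -> no flip
Dir NE: first cell '.' (not opp) -> no flip
Dir W: first cell '.' (not opp) -> no flip
Dir E: first cell '.' (not opp) -> no flip
Dir SW: first cell 'W' (not opp) -> no flip
Dir S: opp run (3,3) (4,3) capped by W -> flip
Dir SE: opp run (3,4) (4,5), next='.' -> no flip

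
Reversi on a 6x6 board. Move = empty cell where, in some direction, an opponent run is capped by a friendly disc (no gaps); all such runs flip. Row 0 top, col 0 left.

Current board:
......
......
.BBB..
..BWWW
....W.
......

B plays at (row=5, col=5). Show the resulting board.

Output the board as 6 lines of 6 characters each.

Place B at (5,5); scan 8 dirs for brackets.
Dir NW: opp run (4,4) (3,3) capped by B -> flip
Dir N: first cell '.' (not opp) -> no flip
Dir NE: edge -> no flip
Dir W: first cell '.' (not opp) -> no flip
Dir E: edge -> no flip
Dir SW: edge -> no flip
Dir S: edge -> no flip
Dir SE: edge -> no flip
All flips: (3,3) (4,4)

Answer: ......
......
.BBB..
..BBWW
....B.
.....B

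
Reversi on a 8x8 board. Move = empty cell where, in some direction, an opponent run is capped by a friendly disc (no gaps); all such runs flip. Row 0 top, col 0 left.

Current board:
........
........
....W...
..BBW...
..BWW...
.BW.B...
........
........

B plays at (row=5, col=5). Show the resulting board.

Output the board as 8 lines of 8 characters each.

Answer: ........
........
....W...
..BBW...
..BWB...
.BW.BB..
........
........

Derivation:
Place B at (5,5); scan 8 dirs for brackets.
Dir NW: opp run (4,4) capped by B -> flip
Dir N: first cell '.' (not opp) -> no flip
Dir NE: first cell '.' (not opp) -> no flip
Dir W: first cell 'B' (not opp) -> no flip
Dir E: first cell '.' (not opp) -> no flip
Dir SW: first cell '.' (not opp) -> no flip
Dir S: first cell '.' (not opp) -> no flip
Dir SE: first cell '.' (not opp) -> no flip
All flips: (4,4)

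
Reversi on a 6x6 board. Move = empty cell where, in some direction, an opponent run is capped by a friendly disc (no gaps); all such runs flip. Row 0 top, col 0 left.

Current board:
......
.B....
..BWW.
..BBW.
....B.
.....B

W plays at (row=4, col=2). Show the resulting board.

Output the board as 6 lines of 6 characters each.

Place W at (4,2); scan 8 dirs for brackets.
Dir NW: first cell '.' (not opp) -> no flip
Dir N: opp run (3,2) (2,2), next='.' -> no flip
Dir NE: opp run (3,3) capped by W -> flip
Dir W: first cell '.' (not opp) -> no flip
Dir E: first cell '.' (not opp) -> no flip
Dir SW: first cell '.' (not opp) -> no flip
Dir S: first cell '.' (not opp) -> no flip
Dir SE: first cell '.' (not opp) -> no flip
All flips: (3,3)

Answer: ......
.B....
..BWW.
..BWW.
..W.B.
.....B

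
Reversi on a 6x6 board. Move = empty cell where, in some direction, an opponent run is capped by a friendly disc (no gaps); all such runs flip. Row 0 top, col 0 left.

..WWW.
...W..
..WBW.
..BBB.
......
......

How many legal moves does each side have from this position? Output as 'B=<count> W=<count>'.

Answer: B=6 W=3

Derivation:
-- B to move --
(0,1): no bracket -> illegal
(0,5): no bracket -> illegal
(1,1): flips 1 -> legal
(1,2): flips 1 -> legal
(1,4): flips 1 -> legal
(1,5): flips 1 -> legal
(2,1): flips 1 -> legal
(2,5): flips 1 -> legal
(3,1): no bracket -> illegal
(3,5): no bracket -> illegal
B mobility = 6
-- W to move --
(1,2): no bracket -> illegal
(1,4): no bracket -> illegal
(2,1): no bracket -> illegal
(2,5): no bracket -> illegal
(3,1): no bracket -> illegal
(3,5): no bracket -> illegal
(4,1): no bracket -> illegal
(4,2): flips 2 -> legal
(4,3): flips 2 -> legal
(4,4): flips 2 -> legal
(4,5): no bracket -> illegal
W mobility = 3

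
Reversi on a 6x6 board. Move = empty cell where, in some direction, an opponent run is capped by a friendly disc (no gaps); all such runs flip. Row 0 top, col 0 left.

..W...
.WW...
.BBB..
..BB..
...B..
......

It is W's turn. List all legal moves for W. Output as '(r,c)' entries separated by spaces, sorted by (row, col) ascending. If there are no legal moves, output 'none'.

(1,0): no bracket -> illegal
(1,3): no bracket -> illegal
(1,4): no bracket -> illegal
(2,0): no bracket -> illegal
(2,4): no bracket -> illegal
(3,0): flips 1 -> legal
(3,1): flips 1 -> legal
(3,4): flips 1 -> legal
(4,1): no bracket -> illegal
(4,2): flips 2 -> legal
(4,4): flips 2 -> legal
(5,2): no bracket -> illegal
(5,3): no bracket -> illegal
(5,4): no bracket -> illegal

Answer: (3,0) (3,1) (3,4) (4,2) (4,4)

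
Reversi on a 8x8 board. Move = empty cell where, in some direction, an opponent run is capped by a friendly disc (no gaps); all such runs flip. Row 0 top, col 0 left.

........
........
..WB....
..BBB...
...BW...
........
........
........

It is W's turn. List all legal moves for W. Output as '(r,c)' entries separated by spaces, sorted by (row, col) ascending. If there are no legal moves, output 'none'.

(1,2): no bracket -> illegal
(1,3): no bracket -> illegal
(1,4): no bracket -> illegal
(2,1): no bracket -> illegal
(2,4): flips 2 -> legal
(2,5): no bracket -> illegal
(3,1): no bracket -> illegal
(3,5): no bracket -> illegal
(4,1): no bracket -> illegal
(4,2): flips 2 -> legal
(4,5): no bracket -> illegal
(5,2): no bracket -> illegal
(5,3): no bracket -> illegal
(5,4): no bracket -> illegal

Answer: (2,4) (4,2)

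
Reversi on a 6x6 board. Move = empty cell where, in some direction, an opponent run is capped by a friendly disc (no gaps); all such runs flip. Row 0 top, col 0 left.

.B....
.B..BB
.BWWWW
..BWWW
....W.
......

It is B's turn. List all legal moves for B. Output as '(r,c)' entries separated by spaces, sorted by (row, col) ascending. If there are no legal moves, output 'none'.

Answer: (1,2) (4,2) (4,5) (5,4) (5,5)

Derivation:
(1,2): flips 1 -> legal
(1,3): no bracket -> illegal
(3,1): no bracket -> illegal
(4,2): flips 2 -> legal
(4,3): no bracket -> illegal
(4,5): flips 2 -> legal
(5,3): no bracket -> illegal
(5,4): flips 3 -> legal
(5,5): flips 3 -> legal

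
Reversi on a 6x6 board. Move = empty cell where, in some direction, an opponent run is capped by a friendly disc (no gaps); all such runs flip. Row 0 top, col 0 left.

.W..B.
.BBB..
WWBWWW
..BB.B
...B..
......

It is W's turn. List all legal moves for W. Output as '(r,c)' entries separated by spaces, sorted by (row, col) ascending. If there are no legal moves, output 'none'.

(0,0): no bracket -> illegal
(0,2): flips 2 -> legal
(0,3): flips 2 -> legal
(0,5): no bracket -> illegal
(1,0): no bracket -> illegal
(1,4): no bracket -> illegal
(1,5): no bracket -> illegal
(3,1): no bracket -> illegal
(3,4): no bracket -> illegal
(4,1): flips 1 -> legal
(4,2): flips 1 -> legal
(4,4): no bracket -> illegal
(4,5): flips 1 -> legal
(5,2): no bracket -> illegal
(5,3): flips 2 -> legal
(5,4): flips 2 -> legal

Answer: (0,2) (0,3) (4,1) (4,2) (4,5) (5,3) (5,4)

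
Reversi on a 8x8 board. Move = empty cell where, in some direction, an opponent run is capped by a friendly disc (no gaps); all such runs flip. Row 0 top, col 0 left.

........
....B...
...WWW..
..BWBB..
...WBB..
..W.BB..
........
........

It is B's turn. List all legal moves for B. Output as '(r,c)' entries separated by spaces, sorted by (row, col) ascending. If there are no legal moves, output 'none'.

Answer: (1,2) (1,3) (1,5) (1,6) (2,2) (3,6) (4,2) (6,1)

Derivation:
(1,2): flips 1 -> legal
(1,3): flips 1 -> legal
(1,5): flips 1 -> legal
(1,6): flips 1 -> legal
(2,2): flips 1 -> legal
(2,6): no bracket -> illegal
(3,6): flips 1 -> legal
(4,1): no bracket -> illegal
(4,2): flips 1 -> legal
(5,1): no bracket -> illegal
(5,3): no bracket -> illegal
(6,1): flips 2 -> legal
(6,2): no bracket -> illegal
(6,3): no bracket -> illegal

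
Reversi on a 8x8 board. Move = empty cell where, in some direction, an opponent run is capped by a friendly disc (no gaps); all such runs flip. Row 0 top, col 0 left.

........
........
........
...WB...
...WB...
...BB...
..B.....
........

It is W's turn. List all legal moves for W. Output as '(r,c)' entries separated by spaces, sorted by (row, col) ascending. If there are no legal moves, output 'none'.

Answer: (2,5) (3,5) (4,5) (5,5) (6,3) (6,5)

Derivation:
(2,3): no bracket -> illegal
(2,4): no bracket -> illegal
(2,5): flips 1 -> legal
(3,5): flips 1 -> legal
(4,2): no bracket -> illegal
(4,5): flips 1 -> legal
(5,1): no bracket -> illegal
(5,2): no bracket -> illegal
(5,5): flips 1 -> legal
(6,1): no bracket -> illegal
(6,3): flips 1 -> legal
(6,4): no bracket -> illegal
(6,5): flips 1 -> legal
(7,1): no bracket -> illegal
(7,2): no bracket -> illegal
(7,3): no bracket -> illegal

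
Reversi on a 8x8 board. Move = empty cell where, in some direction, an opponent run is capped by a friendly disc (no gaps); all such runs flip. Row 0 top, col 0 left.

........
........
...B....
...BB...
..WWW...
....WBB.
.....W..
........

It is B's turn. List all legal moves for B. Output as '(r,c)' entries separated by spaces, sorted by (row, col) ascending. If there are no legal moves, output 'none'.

(3,1): no bracket -> illegal
(3,2): no bracket -> illegal
(3,5): no bracket -> illegal
(4,1): no bracket -> illegal
(4,5): no bracket -> illegal
(5,1): flips 1 -> legal
(5,2): flips 1 -> legal
(5,3): flips 2 -> legal
(6,3): no bracket -> illegal
(6,4): flips 2 -> legal
(6,6): no bracket -> illegal
(7,4): flips 1 -> legal
(7,5): flips 1 -> legal
(7,6): no bracket -> illegal

Answer: (5,1) (5,2) (5,3) (6,4) (7,4) (7,5)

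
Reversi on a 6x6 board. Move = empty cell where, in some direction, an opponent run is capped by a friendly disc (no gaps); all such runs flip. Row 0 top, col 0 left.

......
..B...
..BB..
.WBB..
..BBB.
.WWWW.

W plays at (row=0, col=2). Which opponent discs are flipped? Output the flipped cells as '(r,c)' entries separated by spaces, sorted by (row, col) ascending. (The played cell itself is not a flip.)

Answer: (1,2) (2,2) (3,2) (4,2)

Derivation:
Dir NW: edge -> no flip
Dir N: edge -> no flip
Dir NE: edge -> no flip
Dir W: first cell '.' (not opp) -> no flip
Dir E: first cell '.' (not opp) -> no flip
Dir SW: first cell '.' (not opp) -> no flip
Dir S: opp run (1,2) (2,2) (3,2) (4,2) capped by W -> flip
Dir SE: first cell '.' (not opp) -> no flip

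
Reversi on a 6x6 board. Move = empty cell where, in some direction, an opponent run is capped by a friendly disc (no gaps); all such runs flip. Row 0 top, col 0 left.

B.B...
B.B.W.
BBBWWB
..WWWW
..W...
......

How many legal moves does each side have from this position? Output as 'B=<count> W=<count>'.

-- B to move --
(0,3): flips 1 -> legal
(0,4): no bracket -> illegal
(0,5): no bracket -> illegal
(1,3): no bracket -> illegal
(1,5): no bracket -> illegal
(3,1): no bracket -> illegal
(4,1): no bracket -> illegal
(4,3): flips 2 -> legal
(4,4): flips 1 -> legal
(4,5): flips 3 -> legal
(5,1): no bracket -> illegal
(5,2): flips 2 -> legal
(5,3): no bracket -> illegal
B mobility = 5
-- W to move --
(0,1): flips 1 -> legal
(0,3): no bracket -> illegal
(1,1): flips 1 -> legal
(1,3): no bracket -> illegal
(1,5): flips 1 -> legal
(3,0): no bracket -> illegal
(3,1): no bracket -> illegal
W mobility = 3

Answer: B=5 W=3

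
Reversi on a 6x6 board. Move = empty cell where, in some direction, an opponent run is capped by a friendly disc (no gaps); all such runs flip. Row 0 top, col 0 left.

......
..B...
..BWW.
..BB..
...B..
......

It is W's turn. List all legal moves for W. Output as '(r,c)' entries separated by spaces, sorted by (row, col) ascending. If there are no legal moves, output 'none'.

Answer: (0,1) (2,1) (4,1) (4,2) (5,3)

Derivation:
(0,1): flips 1 -> legal
(0,2): no bracket -> illegal
(0,3): no bracket -> illegal
(1,1): no bracket -> illegal
(1,3): no bracket -> illegal
(2,1): flips 1 -> legal
(3,1): no bracket -> illegal
(3,4): no bracket -> illegal
(4,1): flips 1 -> legal
(4,2): flips 1 -> legal
(4,4): no bracket -> illegal
(5,2): no bracket -> illegal
(5,3): flips 2 -> legal
(5,4): no bracket -> illegal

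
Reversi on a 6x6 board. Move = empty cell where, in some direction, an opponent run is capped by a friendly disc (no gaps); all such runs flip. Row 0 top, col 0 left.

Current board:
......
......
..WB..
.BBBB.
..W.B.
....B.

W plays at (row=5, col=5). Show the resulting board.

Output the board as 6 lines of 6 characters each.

Answer: ......
......
..WB..
.BBWB.
..W.W.
....BW

Derivation:
Place W at (5,5); scan 8 dirs for brackets.
Dir NW: opp run (4,4) (3,3) capped by W -> flip
Dir N: first cell '.' (not opp) -> no flip
Dir NE: edge -> no flip
Dir W: opp run (5,4), next='.' -> no flip
Dir E: edge -> no flip
Dir SW: edge -> no flip
Dir S: edge -> no flip
Dir SE: edge -> no flip
All flips: (3,3) (4,4)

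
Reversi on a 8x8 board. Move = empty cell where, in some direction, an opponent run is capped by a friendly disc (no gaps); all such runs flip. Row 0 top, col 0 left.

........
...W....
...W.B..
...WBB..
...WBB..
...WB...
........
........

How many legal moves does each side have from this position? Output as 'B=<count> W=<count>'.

Answer: B=6 W=7

Derivation:
-- B to move --
(0,2): no bracket -> illegal
(0,3): no bracket -> illegal
(0,4): no bracket -> illegal
(1,2): flips 1 -> legal
(1,4): no bracket -> illegal
(2,2): flips 1 -> legal
(2,4): no bracket -> illegal
(3,2): flips 2 -> legal
(4,2): flips 1 -> legal
(5,2): flips 2 -> legal
(6,2): flips 1 -> legal
(6,3): no bracket -> illegal
(6,4): no bracket -> illegal
B mobility = 6
-- W to move --
(1,4): no bracket -> illegal
(1,5): no bracket -> illegal
(1,6): flips 2 -> legal
(2,4): no bracket -> illegal
(2,6): flips 2 -> legal
(3,6): flips 2 -> legal
(4,6): flips 2 -> legal
(5,5): flips 2 -> legal
(5,6): flips 2 -> legal
(6,3): no bracket -> illegal
(6,4): no bracket -> illegal
(6,5): flips 1 -> legal
W mobility = 7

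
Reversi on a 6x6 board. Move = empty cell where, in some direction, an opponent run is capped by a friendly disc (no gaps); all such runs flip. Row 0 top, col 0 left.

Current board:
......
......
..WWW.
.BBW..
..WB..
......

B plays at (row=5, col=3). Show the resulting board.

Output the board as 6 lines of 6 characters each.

Answer: ......
......
..WWW.
.BBW..
..BB..
...B..

Derivation:
Place B at (5,3); scan 8 dirs for brackets.
Dir NW: opp run (4,2) capped by B -> flip
Dir N: first cell 'B' (not opp) -> no flip
Dir NE: first cell '.' (not opp) -> no flip
Dir W: first cell '.' (not opp) -> no flip
Dir E: first cell '.' (not opp) -> no flip
Dir SW: edge -> no flip
Dir S: edge -> no flip
Dir SE: edge -> no flip
All flips: (4,2)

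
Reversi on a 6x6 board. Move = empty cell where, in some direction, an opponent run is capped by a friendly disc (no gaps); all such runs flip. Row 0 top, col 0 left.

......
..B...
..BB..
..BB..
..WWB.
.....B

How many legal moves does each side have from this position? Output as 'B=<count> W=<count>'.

-- B to move --
(3,1): no bracket -> illegal
(3,4): no bracket -> illegal
(4,1): flips 2 -> legal
(5,1): flips 1 -> legal
(5,2): flips 1 -> legal
(5,3): flips 1 -> legal
(5,4): flips 1 -> legal
B mobility = 5
-- W to move --
(0,1): no bracket -> illegal
(0,2): flips 3 -> legal
(0,3): no bracket -> illegal
(1,1): no bracket -> illegal
(1,3): flips 2 -> legal
(1,4): no bracket -> illegal
(2,1): flips 1 -> legal
(2,4): flips 1 -> legal
(3,1): no bracket -> illegal
(3,4): no bracket -> illegal
(3,5): no bracket -> illegal
(4,1): no bracket -> illegal
(4,5): flips 1 -> legal
(5,3): no bracket -> illegal
(5,4): no bracket -> illegal
W mobility = 5

Answer: B=5 W=5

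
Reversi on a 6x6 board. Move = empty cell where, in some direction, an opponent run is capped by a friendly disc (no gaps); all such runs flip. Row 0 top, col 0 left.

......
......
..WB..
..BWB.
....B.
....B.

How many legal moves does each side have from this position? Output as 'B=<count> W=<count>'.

Answer: B=4 W=6

Derivation:
-- B to move --
(1,1): flips 2 -> legal
(1,2): flips 1 -> legal
(1,3): no bracket -> illegal
(2,1): flips 1 -> legal
(2,4): no bracket -> illegal
(3,1): no bracket -> illegal
(4,2): no bracket -> illegal
(4,3): flips 1 -> legal
B mobility = 4
-- W to move --
(1,2): no bracket -> illegal
(1,3): flips 1 -> legal
(1,4): no bracket -> illegal
(2,1): no bracket -> illegal
(2,4): flips 1 -> legal
(2,5): no bracket -> illegal
(3,1): flips 1 -> legal
(3,5): flips 1 -> legal
(4,1): no bracket -> illegal
(4,2): flips 1 -> legal
(4,3): no bracket -> illegal
(4,5): no bracket -> illegal
(5,3): no bracket -> illegal
(5,5): flips 1 -> legal
W mobility = 6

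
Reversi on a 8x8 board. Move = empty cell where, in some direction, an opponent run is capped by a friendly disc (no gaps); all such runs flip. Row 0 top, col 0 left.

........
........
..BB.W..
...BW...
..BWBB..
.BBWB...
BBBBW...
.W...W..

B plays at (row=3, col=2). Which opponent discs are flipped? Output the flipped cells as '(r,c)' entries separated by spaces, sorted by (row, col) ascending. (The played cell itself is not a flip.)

Dir NW: first cell '.' (not opp) -> no flip
Dir N: first cell 'B' (not opp) -> no flip
Dir NE: first cell 'B' (not opp) -> no flip
Dir W: first cell '.' (not opp) -> no flip
Dir E: first cell 'B' (not opp) -> no flip
Dir SW: first cell '.' (not opp) -> no flip
Dir S: first cell 'B' (not opp) -> no flip
Dir SE: opp run (4,3) capped by B -> flip

Answer: (4,3)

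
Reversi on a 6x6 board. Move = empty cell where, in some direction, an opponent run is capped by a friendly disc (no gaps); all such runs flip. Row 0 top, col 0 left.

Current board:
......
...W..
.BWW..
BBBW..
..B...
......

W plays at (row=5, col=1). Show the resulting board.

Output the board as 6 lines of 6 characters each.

Place W at (5,1); scan 8 dirs for brackets.
Dir NW: first cell '.' (not opp) -> no flip
Dir N: first cell '.' (not opp) -> no flip
Dir NE: opp run (4,2) capped by W -> flip
Dir W: first cell '.' (not opp) -> no flip
Dir E: first cell '.' (not opp) -> no flip
Dir SW: edge -> no flip
Dir S: edge -> no flip
Dir SE: edge -> no flip
All flips: (4,2)

Answer: ......
...W..
.BWW..
BBBW..
..W...
.W....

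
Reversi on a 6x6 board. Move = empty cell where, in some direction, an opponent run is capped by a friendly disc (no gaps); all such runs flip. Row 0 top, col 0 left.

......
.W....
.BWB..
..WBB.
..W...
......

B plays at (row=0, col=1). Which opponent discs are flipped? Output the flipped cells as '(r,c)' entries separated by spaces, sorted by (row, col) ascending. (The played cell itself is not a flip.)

Dir NW: edge -> no flip
Dir N: edge -> no flip
Dir NE: edge -> no flip
Dir W: first cell '.' (not opp) -> no flip
Dir E: first cell '.' (not opp) -> no flip
Dir SW: first cell '.' (not opp) -> no flip
Dir S: opp run (1,1) capped by B -> flip
Dir SE: first cell '.' (not opp) -> no flip

Answer: (1,1)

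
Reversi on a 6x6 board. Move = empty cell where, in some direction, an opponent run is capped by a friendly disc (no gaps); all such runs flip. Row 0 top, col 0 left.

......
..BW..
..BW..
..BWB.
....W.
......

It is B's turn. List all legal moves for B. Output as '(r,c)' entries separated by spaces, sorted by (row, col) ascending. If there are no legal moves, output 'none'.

(0,2): no bracket -> illegal
(0,3): no bracket -> illegal
(0,4): flips 1 -> legal
(1,4): flips 2 -> legal
(2,4): flips 1 -> legal
(3,5): no bracket -> illegal
(4,2): no bracket -> illegal
(4,3): no bracket -> illegal
(4,5): no bracket -> illegal
(5,3): no bracket -> illegal
(5,4): flips 1 -> legal
(5,5): flips 2 -> legal

Answer: (0,4) (1,4) (2,4) (5,4) (5,5)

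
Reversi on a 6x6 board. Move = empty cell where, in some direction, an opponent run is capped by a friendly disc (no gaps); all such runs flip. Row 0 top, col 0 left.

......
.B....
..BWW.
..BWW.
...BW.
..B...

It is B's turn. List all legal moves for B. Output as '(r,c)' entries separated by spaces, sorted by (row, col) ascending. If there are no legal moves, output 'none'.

(1,2): no bracket -> illegal
(1,3): flips 2 -> legal
(1,4): flips 1 -> legal
(1,5): no bracket -> illegal
(2,5): flips 3 -> legal
(3,5): flips 2 -> legal
(4,2): no bracket -> illegal
(4,5): flips 1 -> legal
(5,3): no bracket -> illegal
(5,4): no bracket -> illegal
(5,5): flips 2 -> legal

Answer: (1,3) (1,4) (2,5) (3,5) (4,5) (5,5)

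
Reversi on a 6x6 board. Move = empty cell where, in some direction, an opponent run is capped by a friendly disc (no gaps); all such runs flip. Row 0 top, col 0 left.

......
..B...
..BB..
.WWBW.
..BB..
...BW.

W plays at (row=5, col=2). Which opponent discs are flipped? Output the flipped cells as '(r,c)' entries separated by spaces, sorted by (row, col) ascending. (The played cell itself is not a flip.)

Answer: (4,2) (4,3) (5,3)

Derivation:
Dir NW: first cell '.' (not opp) -> no flip
Dir N: opp run (4,2) capped by W -> flip
Dir NE: opp run (4,3) capped by W -> flip
Dir W: first cell '.' (not opp) -> no flip
Dir E: opp run (5,3) capped by W -> flip
Dir SW: edge -> no flip
Dir S: edge -> no flip
Dir SE: edge -> no flip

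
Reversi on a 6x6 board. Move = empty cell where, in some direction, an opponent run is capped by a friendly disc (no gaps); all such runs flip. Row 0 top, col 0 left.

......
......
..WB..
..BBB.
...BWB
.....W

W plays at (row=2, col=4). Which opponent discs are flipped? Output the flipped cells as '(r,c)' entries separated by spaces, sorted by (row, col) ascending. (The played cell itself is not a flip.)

Answer: (2,3) (3,4)

Derivation:
Dir NW: first cell '.' (not opp) -> no flip
Dir N: first cell '.' (not opp) -> no flip
Dir NE: first cell '.' (not opp) -> no flip
Dir W: opp run (2,3) capped by W -> flip
Dir E: first cell '.' (not opp) -> no flip
Dir SW: opp run (3,3), next='.' -> no flip
Dir S: opp run (3,4) capped by W -> flip
Dir SE: first cell '.' (not opp) -> no flip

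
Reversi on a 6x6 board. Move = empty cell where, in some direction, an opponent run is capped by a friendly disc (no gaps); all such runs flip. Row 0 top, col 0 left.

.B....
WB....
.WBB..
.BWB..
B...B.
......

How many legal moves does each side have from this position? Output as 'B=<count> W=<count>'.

Answer: B=3 W=6

Derivation:
-- B to move --
(0,0): no bracket -> illegal
(1,2): no bracket -> illegal
(2,0): flips 1 -> legal
(3,0): no bracket -> illegal
(4,1): flips 1 -> legal
(4,2): flips 1 -> legal
(4,3): no bracket -> illegal
B mobility = 3
-- W to move --
(0,0): no bracket -> illegal
(0,2): no bracket -> illegal
(1,2): flips 2 -> legal
(1,3): no bracket -> illegal
(1,4): flips 1 -> legal
(2,0): no bracket -> illegal
(2,4): flips 2 -> legal
(3,0): flips 1 -> legal
(3,4): flips 1 -> legal
(3,5): no bracket -> illegal
(4,1): flips 1 -> legal
(4,2): no bracket -> illegal
(4,3): no bracket -> illegal
(4,5): no bracket -> illegal
(5,0): no bracket -> illegal
(5,1): no bracket -> illegal
(5,3): no bracket -> illegal
(5,4): no bracket -> illegal
(5,5): no bracket -> illegal
W mobility = 6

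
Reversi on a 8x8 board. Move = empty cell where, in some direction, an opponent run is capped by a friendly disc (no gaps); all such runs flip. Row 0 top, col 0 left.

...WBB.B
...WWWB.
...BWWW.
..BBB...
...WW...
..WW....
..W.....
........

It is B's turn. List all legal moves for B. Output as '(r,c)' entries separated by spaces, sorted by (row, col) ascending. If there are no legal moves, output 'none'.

Answer: (0,2) (0,6) (1,2) (2,2) (2,7) (3,5) (3,6) (3,7) (5,4) (5,5) (6,1) (6,3)

Derivation:
(0,2): flips 1 -> legal
(0,6): flips 2 -> legal
(1,2): flips 3 -> legal
(1,7): no bracket -> illegal
(2,2): flips 1 -> legal
(2,7): flips 3 -> legal
(3,5): flips 2 -> legal
(3,6): flips 1 -> legal
(3,7): flips 2 -> legal
(4,1): no bracket -> illegal
(4,2): no bracket -> illegal
(4,5): no bracket -> illegal
(5,1): no bracket -> illegal
(5,4): flips 2 -> legal
(5,5): flips 1 -> legal
(6,1): flips 2 -> legal
(6,3): flips 2 -> legal
(6,4): no bracket -> illegal
(7,1): no bracket -> illegal
(7,2): no bracket -> illegal
(7,3): no bracket -> illegal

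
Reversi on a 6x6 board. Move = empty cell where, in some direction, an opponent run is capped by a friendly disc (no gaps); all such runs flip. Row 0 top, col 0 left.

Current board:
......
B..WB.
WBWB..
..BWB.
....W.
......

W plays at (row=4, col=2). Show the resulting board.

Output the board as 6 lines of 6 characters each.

Answer: ......
B..WB.
WBWB..
..WWB.
..W.W.
......

Derivation:
Place W at (4,2); scan 8 dirs for brackets.
Dir NW: first cell '.' (not opp) -> no flip
Dir N: opp run (3,2) capped by W -> flip
Dir NE: first cell 'W' (not opp) -> no flip
Dir W: first cell '.' (not opp) -> no flip
Dir E: first cell '.' (not opp) -> no flip
Dir SW: first cell '.' (not opp) -> no flip
Dir S: first cell '.' (not opp) -> no flip
Dir SE: first cell '.' (not opp) -> no flip
All flips: (3,2)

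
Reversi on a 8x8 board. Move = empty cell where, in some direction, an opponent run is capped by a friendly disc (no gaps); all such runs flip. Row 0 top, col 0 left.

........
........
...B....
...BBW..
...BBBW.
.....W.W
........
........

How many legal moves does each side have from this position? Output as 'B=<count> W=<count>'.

-- B to move --
(2,4): no bracket -> illegal
(2,5): flips 1 -> legal
(2,6): flips 1 -> legal
(3,6): flips 1 -> legal
(3,7): no bracket -> illegal
(4,7): flips 1 -> legal
(5,4): no bracket -> illegal
(5,6): no bracket -> illegal
(6,4): no bracket -> illegal
(6,5): flips 1 -> legal
(6,6): flips 1 -> legal
(6,7): no bracket -> illegal
B mobility = 6
-- W to move --
(1,2): no bracket -> illegal
(1,3): no bracket -> illegal
(1,4): no bracket -> illegal
(2,2): flips 2 -> legal
(2,4): no bracket -> illegal
(2,5): no bracket -> illegal
(3,2): flips 2 -> legal
(3,6): no bracket -> illegal
(4,2): flips 3 -> legal
(5,2): no bracket -> illegal
(5,3): flips 1 -> legal
(5,4): no bracket -> illegal
(5,6): no bracket -> illegal
W mobility = 4

Answer: B=6 W=4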